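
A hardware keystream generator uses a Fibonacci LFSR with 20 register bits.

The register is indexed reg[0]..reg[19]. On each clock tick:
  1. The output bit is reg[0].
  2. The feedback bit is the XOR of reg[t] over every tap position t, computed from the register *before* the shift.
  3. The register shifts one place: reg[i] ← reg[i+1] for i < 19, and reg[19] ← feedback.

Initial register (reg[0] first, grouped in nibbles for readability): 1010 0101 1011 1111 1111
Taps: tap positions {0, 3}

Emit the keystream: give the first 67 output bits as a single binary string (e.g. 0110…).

1010010110111111111110001000010000000011110010100100000111011001100

tick  register→output (feedback)
  0  10100101101111111111→1 (1)
  1  01001011011111111111→0 (0)
  2  10010110111111111110→1 (0)
  3  00101101111111111100→0 (0)
  4  01011011111111111000→0 (1)
  5  10110111111111110001→1 (0)
  6  01101111111111100010→0 (0)
  7  11011111111111000100→1 (0)
  8  10111111111110001000→1 (0)
  9  01111111111100010000→0 (1)
 10  11111111111000100001→1 (0)
 11  11111111110001000010→1 (0)
 12  11111111100010000100→1 (0)
 13  11111111000100001000→1 (0)
 14  11111110001000010000→1 (0)
 15  11111100010000100000→1 (0)
 16  11111000100001000000→1 (0)
 17  11110001000010000000→1 (0)
 18  11100010000100000000→1 (1)
 19  11000100001000000001→1 (1)
 20  10001000010000000011→1 (1)
 21  00010000100000000111→0 (1)
 22  00100001000000001111→0 (0)
 23  01000010000000011110→0 (0)
 24  10000100000000111100→1 (1)
 25  00001000000001111001→0 (0)
 26  00010000000011110010→0 (1)
 27  00100000000111100101→0 (0)
 28  01000000001111001010→0 (0)
 29  10000000011110010100→1 (1)
 30  00000000111100101001→0 (0)
 31  00000001111001010010→0 (0)
 32  00000011110010100100→0 (0)
 33  00000111100101001000→0 (0)
 34  00001111001010010000→0 (0)
 35  00011110010100100000→0 (1)
 36  00111100101001000001→0 (1)
 37  01111001010010000011→0 (1)
 38  11110010100100000111→1 (0)
 39  11100101001000001110→1 (1)
 40  11001010010000011101→1 (1)
 41  10010100100000111011→1 (0)
 42  00101001000001110110→0 (0)
 43  01010010000011101100→0 (1)
 44  10100100000111011001→1 (1)
 45  01001000001110110011→0 (0)
 46  10010000011101100110→1 (0)
 47  00100000111011001100→0 (0)
 48  01000001110110011000→0 (0)
 49  10000011101100110000→1 (1)
 50  00000111011001100001→0 (0)
 51  00001110110011000010→0 (0)
 52  00011101100110000100→0 (1)
 53  00111011001100001001→0 (1)
 54  01110110011000010011→0 (1)
 55  11101100110000100111→1 (1)
 56  11011001100001001111→1 (0)
 57  10110011000010011110→1 (0)
 58  01100110000100111100→0 (0)
 59  11001100001001111000→1 (1)
 60  10011000010011110001→1 (0)
 61  00110000100111100010→0 (1)
 62  01100001001111000101→0 (0)
 63  11000010011110001010→1 (1)
 64  10000100111100010101→1 (1)
 65  00001001111000101011→0 (0)
 66  00010011110001010110→0 (1)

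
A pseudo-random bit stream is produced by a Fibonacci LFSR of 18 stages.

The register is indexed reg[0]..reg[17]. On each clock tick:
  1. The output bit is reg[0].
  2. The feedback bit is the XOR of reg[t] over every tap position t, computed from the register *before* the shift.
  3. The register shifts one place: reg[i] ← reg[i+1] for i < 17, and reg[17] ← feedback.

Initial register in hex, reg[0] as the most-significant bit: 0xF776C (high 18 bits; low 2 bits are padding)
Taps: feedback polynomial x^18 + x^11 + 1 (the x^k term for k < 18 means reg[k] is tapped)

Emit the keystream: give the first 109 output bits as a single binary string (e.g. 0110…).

1111011101110110110100000111110101001110100000100101011100001110100010001101001000000110001110001111000001101

step | reg (before) | out | fb
   0 | 111101110111011011 | 1 | 0
   1 | 111011101110110110 | 1 | 1
   2 | 110111011101101101 | 1 | 0
   3 | 101110111011011010 | 1 | 0
   4 | 011101110110110100 | 0 | 0
   5 | 111011101101101000 | 1 | 0
   6 | 110111011011010000 | 1 | 0
   7 | 101110110110100000 | 1 | 1
   8 | 011101101101000001 | 0 | 1
   9 | 111011011010000011 | 1 | 1
  10 | 110110110100000111 | 1 | 1
  11 | 101101101000001111 | 1 | 1
  12 | 011011010000011111 | 0 | 0
  13 | 110110100000111110 | 1 | 1
  14 | 101101000001111101 | 1 | 0
  15 | 011010000011111010 | 0 | 1
  16 | 110100000111110101 | 1 | 0
  17 | 101000001111101010 | 1 | 0
  18 | 010000011111010100 | 0 | 1
  19 | 100000111110101001 | 1 | 1
  20 | 000001111101010011 | 0 | 1
  21 | 000011111010100111 | 0 | 0
  22 | 000111110101001110 | 0 | 1
  23 | 001111101010011101 | 0 | 0
  24 | 011111010100111010 | 0 | 0
  25 | 111110101001110100 | 1 | 0
  26 | 111101010011101000 | 1 | 0
  27 | 111010100111010000 | 1 | 0
  28 | 110101001110100000 | 1 | 1
  29 | 101010011101000001 | 1 | 0
  30 | 010100111010000010 | 0 | 0
  31 | 101001110100000100 | 1 | 1
  32 | 010011101000001001 | 0 | 0
  33 | 100111010000010010 | 1 | 1
  34 | 001110100000100101 | 0 | 0
  35 | 011101000001001010 | 0 | 1
  36 | 111010000010010101 | 1 | 1
  37 | 110100000100101011 | 1 | 1
  38 | 101000001001010111 | 1 | 0
  39 | 010000010010101110 | 0 | 0
  40 | 100000100101011100 | 1 | 0
  41 | 000001001010111000 | 0 | 0
  42 | 000010010101110000 | 0 | 1
  43 | 000100101011100001 | 0 | 1
  44 | 001001010111000011 | 0 | 1
  45 | 010010101110000111 | 0 | 0
  46 | 100101011100001110 | 1 | 1
  47 | 001010111000011101 | 0 | 0
  48 | 010101110000111010 | 0 | 0
  49 | 101011100001110100 | 1 | 0
  50 | 010111000011101000 | 0 | 1
  51 | 101110000111010001 | 1 | 0
  52 | 011100001110100010 | 0 | 0
  53 | 111000011101000100 | 1 | 0
  54 | 110000111010001000 | 1 | 1
  55 | 100001110100010001 | 1 | 1
  56 | 000011101000100011 | 0 | 0
  57 | 000111010001000110 | 0 | 1
  58 | 001110100010001101 | 0 | 0
  59 | 011101000100011010 | 0 | 0
  60 | 111010001000110100 | 1 | 1
  61 | 110100010001101001 | 1 | 0
  62 | 101000100011010010 | 1 | 0
  63 | 010001000110100100 | 0 | 0
  64 | 100010001101001000 | 1 | 0
  65 | 000100011010010000 | 0 | 0
  66 | 001000110100100000 | 0 | 0
  67 | 010001101001000000 | 0 | 1
  68 | 100011010010000001 | 1 | 1
  69 | 000110100100000011 | 0 | 0
  70 | 001101001000000110 | 0 | 0
  71 | 011010010000001100 | 0 | 0
  72 | 110100100000011000 | 1 | 1
  73 | 101001000000110001 | 1 | 1
  74 | 010010000001100011 | 0 | 1
  75 | 100100000011000111 | 1 | 0
  76 | 001000000110001110 | 0 | 0
  77 | 010000001100011100 | 0 | 0
  78 | 100000011000111000 | 1 | 1
  79 | 000000110001110001 | 0 | 1
  80 | 000001100011100011 | 0 | 1
  81 | 000011000111000111 | 0 | 1
  82 | 000110001110001111 | 0 | 0
  83 | 001100011100011110 | 0 | 0
  84 | 011000111000111100 | 0 | 0
  85 | 110001110001111000 | 1 | 0
  86 | 100011100011110000 | 1 | 0
  87 | 000111000111100000 | 0 | 1
  88 | 001110001111000001 | 0 | 1
  89 | 011100011110000011 | 0 | 0
  90 | 111000111100000110 | 1 | 1
  91 | 110001111000001101 | 1 | 1
  92 | 100011110000011011 | 1 | 1
  93 | 000111100000110111 | 0 | 0
  94 | 001111000001101110 | 0 | 1
  95 | 011110000011011101 | 0 | 1
  96 | 111100000110111011 | 1 | 1
  97 | 111000001101110111 | 1 | 0
  98 | 110000011011101110 | 1 | 0
  99 | 100000110111011100 | 1 | 0
 100 | 000001101110111000 | 0 | 0
 101 | 000011011101110000 | 0 | 1
 102 | 000110111011100001 | 0 | 1
 103 | 001101110111000011 | 0 | 1
 104 | 011011101110000111 | 0 | 0
 105 | 110111011100001110 | 1 | 1
 106 | 101110111000011101 | 1 | 1
 107 | 011101110000111011 | 0 | 0
 108 | 111011100001110110 | 1 | 0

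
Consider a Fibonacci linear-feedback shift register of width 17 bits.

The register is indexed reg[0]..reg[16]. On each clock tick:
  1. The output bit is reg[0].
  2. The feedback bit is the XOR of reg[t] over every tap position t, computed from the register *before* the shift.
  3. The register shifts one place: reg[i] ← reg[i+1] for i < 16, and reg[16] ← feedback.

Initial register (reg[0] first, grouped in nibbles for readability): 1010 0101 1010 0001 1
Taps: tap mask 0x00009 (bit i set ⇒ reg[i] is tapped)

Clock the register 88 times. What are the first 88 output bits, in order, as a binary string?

1010010110100001110001000101011111110011011101000011010001101010110010111001111001001011

k : reg_k → out_k, fb_k
0: 10100101101000011 → 1, fb=1
1: 01001011010000111 → 0, fb=0
2: 10010110100001110 → 1, fb=0
3: 00101101000011100 → 0, fb=0
4: 01011010000111000 → 0, fb=1
5: 10110100001110001 → 1, fb=0
6: 01101000011100010 → 0, fb=0
7: 11010000111000100 → 1, fb=0
8: 10100001110001000 → 1, fb=1
9: 01000011100010001 → 0, fb=0
10: 10000111000100010 → 1, fb=1
11: 00001110001000101 → 0, fb=0
12: 00011100010001010 → 0, fb=1
13: 00111000100010101 → 0, fb=1
14: 01110001000101011 → 0, fb=1
15: 11100010001010111 → 1, fb=1
16: 11000100010101111 → 1, fb=1
17: 10001000101011111 → 1, fb=1
18: 00010001010111111 → 0, fb=1
19: 00100010101111111 → 0, fb=0
20: 01000101011111110 → 0, fb=0
21: 10001010111111100 → 1, fb=1
22: 00010101111111001 → 0, fb=1
23: 00101011111110011 → 0, fb=0
24: 01010111111100110 → 0, fb=1
25: 10101111111001101 → 1, fb=1
26: 01011111110011011 → 0, fb=1
27: 10111111100110111 → 1, fb=0
28: 01111111001101110 → 0, fb=1
29: 11111110011011101 → 1, fb=0
30: 11111100110111010 → 1, fb=0
31: 11111001101110100 → 1, fb=0
32: 11110011011101000 → 1, fb=0
33: 11100110111010000 → 1, fb=1
34: 11001101110100001 → 1, fb=1
35: 10011011101000011 → 1, fb=0
36: 00110111010000110 → 0, fb=1
37: 01101110100001101 → 0, fb=0
38: 11011101000011010 → 1, fb=0
39: 10111010000110100 → 1, fb=0
40: 01110100001101000 → 0, fb=1
41: 11101000011010001 → 1, fb=1
42: 11010000110100011 → 1, fb=0
43: 10100001101000110 → 1, fb=1
44: 01000011010001101 → 0, fb=0
45: 10000110100011010 → 1, fb=1
46: 00001101000110101 → 0, fb=0
47: 00011010001101010 → 0, fb=1
48: 00110100011010101 → 0, fb=1
49: 01101000110101011 → 0, fb=0
50: 11010001101010110 → 1, fb=0
51: 10100011010101100 → 1, fb=1
52: 01000110101011001 → 0, fb=0
53: 10001101010110010 → 1, fb=1
54: 00011010101100101 → 0, fb=1
55: 00110101011001011 → 0, fb=1
56: 01101010110010111 → 0, fb=0
57: 11010101100101110 → 1, fb=0
58: 10101011001011100 → 1, fb=1
59: 01010110010111001 → 0, fb=1
60: 10101100101110011 → 1, fb=1
61: 01011001011100111 → 0, fb=1
62: 10110010111001111 → 1, fb=0
63: 01100101110011110 → 0, fb=0
64: 11001011100111100 → 1, fb=1
65: 10010111001111001 → 1, fb=0
66: 00101110011110010 → 0, fb=0
67: 01011100111100100 → 0, fb=1
68: 10111001111001001 → 1, fb=0
69: 01110011110010010 → 0, fb=1
70: 11100111100100101 → 1, fb=1
71: 11001111001001011 → 1, fb=1
72: 10011110010010111 → 1, fb=0
73: 00111100100101110 → 0, fb=1
74: 01111001001011101 → 0, fb=1
75: 11110010010111011 → 1, fb=0
76: 11100100101110110 → 1, fb=1
77: 11001001011101101 → 1, fb=1
78: 10010010111011011 → 1, fb=0
79: 00100101110110110 → 0, fb=0
80: 01001011101101100 → 0, fb=0
81: 10010111011011000 → 1, fb=0
82: 00101110110110000 → 0, fb=0
83: 01011101101100000 → 0, fb=1
84: 10111011011000001 → 1, fb=0
85: 01110110110000010 → 0, fb=1
86: 11101101100000101 → 1, fb=1
87: 11011011000001011 → 1, fb=0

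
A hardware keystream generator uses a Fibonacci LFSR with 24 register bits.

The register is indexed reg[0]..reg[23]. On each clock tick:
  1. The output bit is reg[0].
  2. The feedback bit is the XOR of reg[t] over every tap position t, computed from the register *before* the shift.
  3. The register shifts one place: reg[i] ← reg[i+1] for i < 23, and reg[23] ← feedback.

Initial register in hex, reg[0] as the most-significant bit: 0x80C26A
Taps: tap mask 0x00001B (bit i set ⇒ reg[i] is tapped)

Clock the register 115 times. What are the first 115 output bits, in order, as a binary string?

k : reg_k → out_k, fb_k
0: 100000001100001001101010 → 1, fb=1
1: 000000011000010011010101 → 0, fb=0
2: 000000110000100110101010 → 0, fb=0
3: 000001100001001101010100 → 0, fb=0
4: 000011000010011010101000 → 0, fb=1
5: 000110000100110101010001 → 0, fb=0
6: 001100001001101010100010 → 0, fb=1
7: 011000010011010101000101 → 0, fb=1
8: 110000100110101010001011 → 1, fb=0
9: 100001001101010100010110 → 1, fb=1
10: 000010011010101000101101 → 0, fb=1
11: 000100110101010001011011 → 0, fb=1
12: 001001101010100010110111 → 0, fb=0
13: 010011010101000101101110 → 0, fb=0
14: 100110101010001011011100 → 1, fb=1
15: 001101010100010110111001 → 0, fb=1
16: 011010101000101101110011 → 0, fb=0
17: 110101010001011011100110 → 1, fb=1
18: 101010100010110111001101 → 1, fb=0
19: 010101000101101110011010 → 0, fb=0
20: 101010001011011100110100 → 1, fb=0
21: 010100010110111001101000 → 0, fb=0
22: 101000101101110011010000 → 1, fb=1
23: 010001011011100110100001 → 0, fb=1
24: 100010110111001101000011 → 1, fb=0
25: 000101101110011010000110 → 0, fb=1
26: 001011011100110100001101 → 0, fb=1
27: 010110111001101000011011 → 0, fb=1
28: 101101110011010000110111 → 1, fb=0
29: 011011100110100001101110 → 0, fb=0
30: 110111001101000011011100 → 1, fb=0
31: 101110011010000110111000 → 1, fb=1
32: 011100110100001101110001 → 0, fb=0
33: 111001101000011011100010 → 1, fb=0
34: 110011010000110111000100 → 1, fb=1
35: 100110100001101110001001 → 1, fb=1
36: 001101000011011100010011 → 0, fb=1
37: 011010000110111000100111 → 0, fb=0
38: 110100001101110001001110 → 1, fb=1
39: 101000011011100010011101 → 1, fb=1
40: 010000110111000100111011 → 0, fb=1
41: 100001101110001001110111 → 1, fb=1
42: 000011011100010011101111 → 0, fb=1
43: 000110111000100111011111 → 0, fb=0
44: 001101110001001110111110 → 0, fb=1
45: 011011100010011101111101 → 0, fb=0
46: 110111000100111011111010 → 1, fb=0
47: 101110001001110111110100 → 1, fb=1
48: 011100010011101111101001 → 0, fb=0
49: 111000100111011111010010 → 1, fb=0
50: 110001001110111110100100 → 1, fb=0
51: 100010011101111101001000 → 1, fb=0
52: 000100111011111010010000 → 0, fb=1
53: 001001110111110100100001 → 0, fb=0
54: 010011101111101001000010 → 0, fb=0
55: 100111011111010010000100 → 1, fb=1
56: 001110111110100100001001 → 0, fb=0
57: 011101111101001000010010 → 0, fb=0
58: 111011111010010000100100 → 1, fb=1
59: 110111110100100001001001 → 1, fb=0
60: 101111101001000010010010 → 1, fb=1
61: 011111010010000100100101 → 0, fb=1
62: 111110100100001001001011 → 1, fb=0
63: 111101001000010010010110 → 1, fb=1
64: 111010010000100100101101 → 1, fb=1
65: 110100100001001001011011 → 1, fb=1
66: 101001000010010010110111 → 1, fb=1
67: 010010000100100101101111 → 0, fb=0
68: 100100001001001011011110 → 1, fb=0
69: 001000010010010110111100 → 0, fb=0
70: 010000100100101101111000 → 0, fb=1
71: 100001001001011011110001 → 1, fb=1
72: 000010010010110111100011 → 0, fb=1
73: 000100100101101111000111 → 0, fb=1
74: 001001001011011110001111 → 0, fb=0
75: 010010010110111100011110 → 0, fb=0
76: 100100101101111000111100 → 1, fb=0
77: 001001011011110001111000 → 0, fb=0
78: 010010110111100011110000 → 0, fb=0
79: 100101101111000111100000 → 1, fb=0
80: 001011011110001111000000 → 0, fb=1
81: 010110111100011110000001 → 0, fb=1
82: 101101111000111100000011 → 1, fb=0
83: 011011110001111000000110 → 0, fb=0
84: 110111100011110000001100 → 1, fb=0
85: 101111000111100000011000 → 1, fb=1
86: 011110001111000000110001 → 0, fb=1
87: 111100011110000001100011 → 1, fb=1
88: 111000111100000011000111 → 1, fb=0
89: 110001111000000110001110 → 1, fb=0
90: 100011110000001100011100 → 1, fb=0
91: 000111100000011000111000 → 0, fb=0
92: 001111000000110001110000 → 0, fb=0
93: 011110000001100011100000 → 0, fb=1
94: 111100000011000111000001 → 1, fb=1
95: 111000000110001110000011 → 1, fb=0
96: 110000001100011100000110 → 1, fb=0
97: 100000011000111000001100 → 1, fb=1
98: 000000110001110000011001 → 0, fb=0
99: 000001100011100000110010 → 0, fb=0
100: 000011000111000001100100 → 0, fb=1
101: 000110001110000011001001 → 0, fb=0
102: 001100011100000110010010 → 0, fb=1
103: 011000111000001100100101 → 0, fb=1
104: 110001110000011001001011 → 1, fb=0
105: 100011100000110010010110 → 1, fb=0
106: 000111000001100100101100 → 0, fb=0
107: 001110000011001001011000 → 0, fb=0
108: 011100000110010010110000 → 0, fb=0
109: 111000001100100101100000 → 1, fb=0
110: 110000011001001011000000 → 1, fb=0
111: 100000110010010110000000 → 1, fb=1
112: 000001100100101100000001 → 0, fb=0
113: 000011001001011000000010 → 0, fb=1
114: 000110010010110000000101 → 0, fb=0

1000000011000010011010101000101101110011010000110111000100111011111010010000100100101101111000111100000011000111000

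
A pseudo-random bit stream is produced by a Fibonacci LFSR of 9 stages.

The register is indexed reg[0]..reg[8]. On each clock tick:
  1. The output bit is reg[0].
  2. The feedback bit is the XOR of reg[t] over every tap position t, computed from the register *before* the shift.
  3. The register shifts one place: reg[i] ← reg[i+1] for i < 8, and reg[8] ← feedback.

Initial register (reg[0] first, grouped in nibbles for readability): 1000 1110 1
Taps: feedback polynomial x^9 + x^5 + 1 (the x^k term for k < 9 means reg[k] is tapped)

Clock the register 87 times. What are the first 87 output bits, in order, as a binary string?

k : reg_k → out_k, fb_k
0: 100011101 → 1, fb=0
1: 000111010 → 0, fb=1
2: 001110101 → 0, fb=0
3: 011101010 → 0, fb=1
4: 111010101 → 1, fb=1
5: 110101011 → 1, fb=0
6: 101010110 → 1, fb=1
7: 010101101 → 0, fb=1
8: 101011011 → 1, fb=0
9: 010110110 → 0, fb=0
10: 101101100 → 1, fb=0
11: 011011000 → 0, fb=1
12: 110110001 → 1, fb=1
13: 101100011 → 1, fb=1
14: 011000111 → 0, fb=0
15: 110001110 → 1, fb=0
16: 100011100 → 1, fb=0
17: 000111000 → 0, fb=1
18: 001110001 → 0, fb=0
19: 011100010 → 0, fb=0
20: 111000100 → 1, fb=1
21: 110001001 → 1, fb=0
22: 100010010 → 1, fb=1
23: 000100101 → 0, fb=0
24: 001001010 → 0, fb=1
25: 010010101 → 0, fb=0
26: 100101010 → 1, fb=0
27: 001010100 → 0, fb=0
28: 010101000 → 0, fb=1
29: 101010001 → 1, fb=1
30: 010100011 → 0, fb=0
31: 101000110 → 1, fb=1
32: 010001101 → 0, fb=1
33: 100011011 → 1, fb=0
34: 000110110 → 0, fb=0
35: 001101100 → 0, fb=1
36: 011011001 → 0, fb=1
37: 110110011 → 1, fb=1
38: 101100111 → 1, fb=1
39: 011001111 → 0, fb=1
40: 110011111 → 1, fb=0
41: 100111110 → 1, fb=0
42: 001111100 → 0, fb=1
43: 011111001 → 0, fb=1
44: 111110011 → 1, fb=1
45: 111100111 → 1, fb=1
46: 111001111 → 1, fb=0
47: 110011110 → 1, fb=0
48: 100111100 → 1, fb=0
49: 001111000 → 0, fb=1
50: 011110001 → 0, fb=0
51: 111100010 → 1, fb=1
52: 111000101 → 1, fb=1
53: 110001011 → 1, fb=0
54: 100010110 → 1, fb=1
55: 000101101 → 0, fb=1
56: 001011011 → 0, fb=1
57: 010110111 → 0, fb=0
58: 101101110 → 1, fb=0
59: 011011100 → 0, fb=1
60: 110111001 → 1, fb=0
61: 101110010 → 1, fb=1
62: 011100101 → 0, fb=0
63: 111001010 → 1, fb=0
64: 110010100 → 1, fb=1
65: 100101001 → 1, fb=0
66: 001010010 → 0, fb=0
67: 010100100 → 0, fb=0
68: 101001000 → 1, fb=0
69: 010010000 → 0, fb=0
70: 100100000 → 1, fb=1
71: 001000001 → 0, fb=0
72: 010000010 → 0, fb=0
73: 100000100 → 1, fb=1
74: 000001001 → 0, fb=1
75: 000010011 → 0, fb=0
76: 000100110 → 0, fb=0
77: 001001100 → 0, fb=1
78: 010011001 → 0, fb=1
79: 100110011 → 1, fb=1
80: 001100111 → 0, fb=0
81: 011001110 → 0, fb=1
82: 110011101 → 1, fb=0
83: 100111010 → 1, fb=0
84: 001110100 → 0, fb=0
85: 011101000 → 0, fb=1
86: 111010001 → 1, fb=1

100011101010110110001110001001010100011011001111100111100010110111001010010000010011001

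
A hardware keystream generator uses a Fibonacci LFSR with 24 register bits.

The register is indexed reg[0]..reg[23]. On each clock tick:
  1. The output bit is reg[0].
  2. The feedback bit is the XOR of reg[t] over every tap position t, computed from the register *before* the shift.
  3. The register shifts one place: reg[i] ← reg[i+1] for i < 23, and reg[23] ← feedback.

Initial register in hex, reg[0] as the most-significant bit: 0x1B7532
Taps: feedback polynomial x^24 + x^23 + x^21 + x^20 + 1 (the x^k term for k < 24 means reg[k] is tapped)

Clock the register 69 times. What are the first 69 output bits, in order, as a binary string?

000110110111010100110010010110010111011100111011000011111010111111010

tick  register→output (feedback)
  0  000110110111010100110010→0 (0)
  1  001101101110101001100100→0 (1)
  2  011011011101010011001001→0 (0)
  3  110110111010100110010010→1 (1)
  4  101101110101001100100101→1 (1)
  5  011011101010011001001011→0 (0)
  6  110111010100110010010110→1 (0)
  7  101110101001100100101100→1 (1)
  8  011101010011001001011001→0 (0)
  9  111010100110010010110010→1 (1)
 10  110101001100100101100101→1 (1)
 11  101010011001001011001011→1 (1)
 12  010100110010010110010111→0 (0)
 13  101001100100101100101110→1 (1)
 14  010011001001011001011101→0 (1)
 15  100110010010110010111011→1 (1)
 16  001100100101100101110111→0 (0)
 17  011001001011001011101110→0 (0)
 18  110010010110010111011100→1 (1)
 19  100100101100101110111001→1 (1)
 20  001001011001011101110011→0 (1)
 21  010010110010111011100111→0 (0)
 22  100101100101110111001110→1 (1)
 23  001011001011101110011101→0 (1)
 24  010110010111011100111011→0 (0)
 25  101100101110111001110110→1 (0)
 26  011001011101110011101100→0 (0)
 27  110010111011100111011000→1 (0)
 28  100101110111001110110000→1 (1)
 29  001011101110011101100001→0 (1)
 30  010111011100111011000011→0 (1)
 31  101110111001110110000111→1 (1)
 32  011101110011101100001111→0 (1)
 33  111011100111011000011111→1 (0)
 34  110111001110110000111110→1 (1)
 35  101110011101100001111101→1 (0)
 36  011100111011000011111010→0 (1)
 37  111001110110000111110101→1 (1)
 38  110011101100001111101011→1 (1)
 39  100111011000011111010111→1 (1)
 40  001110110000111110101111→0 (1)
 41  011101100001111101011111→0 (1)
 42  111011000011111010111111→1 (0)
 43  110110000111110101111110→1 (1)
 44  101100001111101011111101→1 (0)
 45  011000011111010111111010→0 (1)
 46  110000111110101111110101→1 (1)
 47  100001111101011111101011→1 (1)
 48  000011111010111111010111→0 (0)
 49  000111110101111110101110→0 (0)
 50  001111101011111101011100→0 (0)
 51  011111010111111010111000→0 (1)
 52  111110101111110101110001→1 (0)
 53  111101011111101011100010→1 (1)
 54  111010111111010111000101→1 (1)
 55  110101111110101110001011→1 (1)
 56  101011111101011100010111→1 (1)
 57  010111111010111000101111→0 (1)
 58  101111110101110001011111→1 (0)
 59  011111101011100010111110→0 (0)
 60  111111010111000101111100→1 (1)
 61  111110101110001011111001→1 (1)
 62  111101011100010111110011→1 (0)
 63  111010111000101111100110→1 (0)
 64  110101110001011111001100→1 (1)
 65  101011100010111110011001→1 (1)
 66  010111000101111100110011→0 (1)
 67  101110001011111001100111→1 (1)
 68  011100010111110011001111→0 (1)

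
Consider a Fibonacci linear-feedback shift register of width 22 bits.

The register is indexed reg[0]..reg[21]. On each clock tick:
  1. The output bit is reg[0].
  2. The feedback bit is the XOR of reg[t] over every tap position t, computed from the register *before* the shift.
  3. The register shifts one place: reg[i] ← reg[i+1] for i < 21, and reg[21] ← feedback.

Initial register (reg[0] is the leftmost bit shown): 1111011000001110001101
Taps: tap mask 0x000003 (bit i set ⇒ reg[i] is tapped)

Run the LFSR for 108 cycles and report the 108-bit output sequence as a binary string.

111101100000111000110100011010000100100101110010111000110110111001011100100101101100101110010110111011010111

tick  register→output (feedback)
  0  1111011000001110001101→1 (0)
  1  1110110000011100011010→1 (0)
  2  1101100000111000110100→1 (0)
  3  1011000001110001101000→1 (1)
  4  0110000011100011010001→0 (1)
  5  1100000111000110100011→1 (0)
  6  1000001110001101000110→1 (1)
  7  0000011100011010001101→0 (0)
  8  0000111000110100011010→0 (0)
  9  0001110001101000110100→0 (0)
 10  0011100011010001101000→0 (0)
 11  0111000110100011010000→0 (1)
 12  1110001101000110100001→1 (0)
 13  1100011010001101000010→1 (0)
 14  1000110100011010000100→1 (1)
 15  0001101000110100001001→0 (0)
 16  0011010001101000010010→0 (0)
 17  0110100011010000100100→0 (1)
 18  1101000110100001001001→1 (0)
 19  1010001101000010010010→1 (1)
 20  0100011010000100100101→0 (1)
 21  1000110100001001001011→1 (1)
 22  0001101000010010010111→0 (0)
 23  0011010000100100101110→0 (0)
 24  0110100001001001011100→0 (1)
 25  1101000010010010111001→1 (0)
 26  1010000100100101110010→1 (1)
 27  0100001001001011100101→0 (1)
 28  1000010010010111001011→1 (1)
 29  0000100100101110010111→0 (0)
 30  0001001001011100101110→0 (0)
 31  0010010010111001011100→0 (0)
 32  0100100101110010111000→0 (1)
 33  1001001011100101110001→1 (1)
 34  0010010111001011100011→0 (0)
 35  0100101110010111000110→0 (1)
 36  1001011100101110001101→1 (1)
 37  0010111001011100011011→0 (0)
 38  0101110010111000110110→0 (1)
 39  1011100101110001101101→1 (1)
 40  0111001011100011011011→0 (1)
 41  1110010111000110110111→1 (0)
 42  1100101110001101101110→1 (0)
 43  1001011100011011011100→1 (1)
 44  0010111000110110111001→0 (0)
 45  0101110001101101110010→0 (1)
 46  1011100011011011100101→1 (1)
 47  0111000110110111001011→0 (1)
 48  1110001101101110010111→1 (0)
 49  1100011011011100101110→1 (0)
 50  1000110110111001011100→1 (1)
 51  0001101101110010111001→0 (0)
 52  0011011011100101110010→0 (0)
 53  0110110111001011100100→0 (1)
 54  1101101110010111001001→1 (0)
 55  1011011100101110010010→1 (1)
 56  0110111001011100100101→0 (1)
 57  1101110010111001001011→1 (0)
 58  1011100101110010010110→1 (1)
 59  0111001011100100101101→0 (1)
 60  1110010111001001011011→1 (0)
 61  1100101110010010110110→1 (0)
 62  1001011100100101101100→1 (1)
 63  0010111001001011011001→0 (0)
 64  0101110010010110110010→0 (1)
 65  1011100100101101100101→1 (1)
 66  0111001001011011001011→0 (1)
 67  1110010010110110010111→1 (0)
 68  1100100101101100101110→1 (0)
 69  1001001011011001011100→1 (1)
 70  0010010110110010111001→0 (0)
 71  0100101101100101110010→0 (1)
 72  1001011011001011100101→1 (1)
 73  0010110110010111001011→0 (0)
 74  0101101100101110010110→0 (1)
 75  1011011001011100101101→1 (1)
 76  0110110010111001011011→0 (1)
 77  1101100101110010110111→1 (0)
 78  1011001011100101101110→1 (1)
 79  0110010111001011011101→0 (1)
 80  1100101110010110111011→1 (0)
 81  1001011100101101110110→1 (1)
 82  0010111001011011101101→0 (0)
 83  0101110010110111011010→0 (1)
 84  1011100101101110110101→1 (1)
 85  0111001011011101101011→0 (1)
 86  1110010110111011010111→1 (0)
 87  1100101101110110101110→1 (0)
 88  1001011011101101011100→1 (1)
 89  0010110111011010111001→0 (0)
 90  0101101110110101110010→0 (1)
 91  1011011101101011100101→1 (1)
 92  0110111011010111001011→0 (1)
 93  1101110110101110010111→1 (0)
 94  1011101101011100101110→1 (1)
 95  0111011010111001011101→0 (1)
 96  1110110101110010111011→1 (0)
 97  1101101011100101110110→1 (0)
 98  1011010111001011101100→1 (1)
 99  0110101110010111011001→0 (1)
100  1101011100101110110011→1 (0)
101  1010111001011101100110→1 (1)
102  0101110010111011001101→0 (1)
103  1011100101110110011011→1 (1)
104  0111001011101100110111→0 (1)
105  1110010111011001101111→1 (0)
106  1100101110110011011110→1 (0)
107  1001011101100110111100→1 (1)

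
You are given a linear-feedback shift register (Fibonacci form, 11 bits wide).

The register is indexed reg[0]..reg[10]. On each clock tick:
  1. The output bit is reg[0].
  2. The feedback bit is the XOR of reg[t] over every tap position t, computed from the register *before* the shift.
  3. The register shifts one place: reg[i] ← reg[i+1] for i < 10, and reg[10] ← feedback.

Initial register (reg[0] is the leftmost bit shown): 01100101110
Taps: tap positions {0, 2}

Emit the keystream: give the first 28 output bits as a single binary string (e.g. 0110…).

0110010111011110010101001110

k : reg_k → out_k, fb_k
0: 01100101110 → 0, fb=1
1: 11001011101 → 1, fb=1
2: 10010111011 → 1, fb=1
3: 00101110111 → 0, fb=1
4: 01011101111 → 0, fb=0
5: 10111011110 → 1, fb=0
6: 01110111100 → 0, fb=1
7: 11101111001 → 1, fb=0
8: 11011110010 → 1, fb=1
9: 10111100101 → 1, fb=0
10: 01111001010 → 0, fb=1
11: 11110010101 → 1, fb=0
12: 11100101010 → 1, fb=0
13: 11001010100 → 1, fb=1
14: 10010101001 → 1, fb=1
15: 00101010011 → 0, fb=1
16: 01010100111 → 0, fb=0
17: 10101001110 → 1, fb=0
18: 01010011100 → 0, fb=0
19: 10100111000 → 1, fb=0
20: 01001110000 → 0, fb=0
21: 10011100000 → 1, fb=1
22: 00111000001 → 0, fb=1
23: 01110000011 → 0, fb=1
24: 11100000111 → 1, fb=0
25: 11000001110 → 1, fb=1
26: 10000011101 → 1, fb=1
27: 00000111011 → 0, fb=0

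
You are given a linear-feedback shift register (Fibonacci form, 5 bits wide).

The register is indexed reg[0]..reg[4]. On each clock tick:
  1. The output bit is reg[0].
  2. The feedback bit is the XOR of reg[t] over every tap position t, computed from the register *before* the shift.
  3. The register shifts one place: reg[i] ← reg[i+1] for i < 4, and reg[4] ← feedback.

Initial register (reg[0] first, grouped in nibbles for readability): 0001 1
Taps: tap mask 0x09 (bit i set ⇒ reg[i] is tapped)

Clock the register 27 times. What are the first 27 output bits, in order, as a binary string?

step | reg (before) | out | fb
   0 | 00011 | 0 | 1
   1 | 00111 | 0 | 1
   2 | 01111 | 0 | 1
   3 | 11111 | 1 | 0
   4 | 11110 | 1 | 0
   5 | 11100 | 1 | 1
   6 | 11001 | 1 | 1
   7 | 10011 | 1 | 0
   8 | 00110 | 0 | 1
   9 | 01101 | 0 | 0
  10 | 11010 | 1 | 0
  11 | 10100 | 1 | 1
  12 | 01001 | 0 | 0
  13 | 10010 | 1 | 0
  14 | 00100 | 0 | 0
  15 | 01000 | 0 | 0
  16 | 10000 | 1 | 1
  17 | 00001 | 0 | 0
  18 | 00010 | 0 | 1
  19 | 00101 | 0 | 0
  20 | 01010 | 0 | 1
  21 | 10101 | 1 | 1
  22 | 01011 | 0 | 1
  23 | 10111 | 1 | 0
  24 | 01110 | 0 | 1
  25 | 11101 | 1 | 1
  26 | 11011 | 1 | 0

000111110011010010000101011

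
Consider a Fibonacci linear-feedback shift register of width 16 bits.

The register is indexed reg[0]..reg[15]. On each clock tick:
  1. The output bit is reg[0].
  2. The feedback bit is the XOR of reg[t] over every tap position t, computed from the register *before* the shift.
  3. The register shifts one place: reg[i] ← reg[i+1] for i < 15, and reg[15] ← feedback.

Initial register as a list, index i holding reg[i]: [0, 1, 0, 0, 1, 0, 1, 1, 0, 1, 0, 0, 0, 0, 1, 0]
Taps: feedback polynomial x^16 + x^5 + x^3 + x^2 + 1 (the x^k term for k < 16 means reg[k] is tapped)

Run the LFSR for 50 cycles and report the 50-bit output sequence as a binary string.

step | reg (before) | out | fb
   0 | 0100101101000010 | 0 | 0
   1 | 1001011010000100 | 1 | 1
   2 | 0010110100001001 | 0 | 0
   3 | 0101101000010010 | 0 | 1
   4 | 1011010000100101 | 1 | 0
   5 | 0110100001001010 | 0 | 1
   6 | 1101000010010101 | 1 | 0
   7 | 1010000100101010 | 1 | 0
   8 | 0100001001010100 | 0 | 0
   9 | 1000010010101000 | 1 | 0
  10 | 0000100101010000 | 0 | 0
  11 | 0001001010100000 | 0 | 1
  12 | 0010010101000001 | 0 | 0
  13 | 0100101010000010 | 0 | 0
  14 | 1001010100000100 | 1 | 1
  15 | 0010101000001001 | 0 | 1
  16 | 0101010000010011 | 0 | 0
  17 | 1010100000100110 | 1 | 0
  18 | 0101000001001100 | 0 | 1
  19 | 1010000010011001 | 1 | 0
  20 | 0100000100110010 | 0 | 0
  21 | 1000001001100100 | 1 | 1
  22 | 0000010011001001 | 0 | 1
  23 | 0000100110010011 | 0 | 0
  24 | 0001001100100110 | 0 | 1
  25 | 0010011001001101 | 0 | 0
  26 | 0100110010011010 | 0 | 1
  27 | 1001100100110101 | 1 | 0
  28 | 0011001001101010 | 0 | 0
  29 | 0110010011010100 | 0 | 0
  30 | 1100100110101000 | 1 | 1
  31 | 1001001101010001 | 1 | 0
  32 | 0010011010100010 | 0 | 0
  33 | 0100110101000100 | 0 | 1
  34 | 1001101010001001 | 1 | 0
  35 | 0011010100010010 | 0 | 1
  36 | 0110101000100101 | 0 | 1
  37 | 1101010001001011 | 1 | 1
  38 | 1010100010010111 | 1 | 0
  39 | 0101000100101110 | 0 | 1
  40 | 1010001001011101 | 1 | 0
  41 | 0100010010111010 | 0 | 1
  42 | 1000100101110101 | 1 | 1
  43 | 0001001011101011 | 0 | 1
  44 | 0010010111010111 | 0 | 0
  45 | 0100101110101110 | 0 | 0
  46 | 1001011101011100 | 1 | 1
  47 | 0010111010111001 | 0 | 0
  48 | 0101110101110010 | 0 | 0
  49 | 1011101011100100 | 1 | 1

01001011010000100101010000010011001001101010001001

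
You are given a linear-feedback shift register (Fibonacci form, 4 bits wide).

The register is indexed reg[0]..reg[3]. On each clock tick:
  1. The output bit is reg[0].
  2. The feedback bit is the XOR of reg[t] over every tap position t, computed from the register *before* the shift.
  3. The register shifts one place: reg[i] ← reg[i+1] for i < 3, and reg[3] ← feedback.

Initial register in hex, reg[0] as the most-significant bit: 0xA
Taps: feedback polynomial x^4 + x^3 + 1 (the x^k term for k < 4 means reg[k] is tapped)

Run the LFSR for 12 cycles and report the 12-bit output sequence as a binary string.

101011001000

k : reg_k → out_k, fb_k
0: 1010 → 1, fb=1
1: 0101 → 0, fb=1
2: 1011 → 1, fb=0
3: 0110 → 0, fb=0
4: 1100 → 1, fb=1
5: 1001 → 1, fb=0
6: 0010 → 0, fb=0
7: 0100 → 0, fb=0
8: 1000 → 1, fb=1
9: 0001 → 0, fb=1
10: 0011 → 0, fb=1
11: 0111 → 0, fb=1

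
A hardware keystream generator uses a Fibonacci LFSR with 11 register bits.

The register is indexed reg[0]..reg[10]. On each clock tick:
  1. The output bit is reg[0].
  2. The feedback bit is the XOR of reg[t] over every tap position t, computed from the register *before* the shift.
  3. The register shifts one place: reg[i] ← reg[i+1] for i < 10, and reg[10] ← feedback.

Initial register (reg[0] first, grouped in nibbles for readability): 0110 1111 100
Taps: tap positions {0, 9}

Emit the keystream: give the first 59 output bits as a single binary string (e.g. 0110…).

tick  register→output (feedback)
  0  01101111100→0 (0)
  1  11011111000→1 (1)
  2  10111110001→1 (1)
  3  01111100011→0 (1)
  4  11111000111→1 (0)
  5  11110001110→1 (0)
  6  11100011100→1 (1)
  7  11000111001→1 (1)
  8  10001110011→1 (0)
  9  00011100110→0 (1)
 10  00111001101→0 (0)
 11  01110011010→0 (1)
 12  11100110101→1 (1)
 13  11001101011→1 (0)
 14  10011010110→1 (0)
 15  00110101100→0 (0)
 16  01101011000→0 (0)
 17  11010110000→1 (1)
 18  10101100001→1 (1)
 19  01011000011→0 (1)
 20  10110000111→1 (0)
 21  01100001110→0 (1)
 22  11000011101→1 (1)
 23  10000111011→1 (0)
 24  00001110110→0 (1)
 25  00011101101→0 (0)
 26  00111011010→0 (1)
 27  01110110101→0 (0)
 28  11101101010→1 (0)
 29  11011010100→1 (1)
 30  10110101001→1 (1)
 31  01101010011→0 (1)
 32  11010100111→1 (0)
 33  10101001110→1 (0)
 34  01010011100→0 (0)
 35  10100111000→1 (1)
 36  01001110001→0 (0)
 37  10011100010→1 (0)
 38  00111000100→0 (0)
 39  01110001000→0 (0)
 40  11100010000→1 (1)
 41  11000100001→1 (1)
 42  10001000011→1 (0)
 43  00010000110→0 (1)
 44  00100001101→0 (0)
 45  01000011010→0 (1)
 46  10000110101→1 (1)
 47  00001101011→0 (1)
 48  00011010111→0 (1)
 49  00110101111→0 (1)
 50  01101011111→0 (1)
 51  11010111111→1 (0)
 52  10101111110→1 (0)
 53  01011111100→0 (0)
 54  10111111000→1 (1)
 55  01111110001→0 (0)
 56  11111100010→1 (0)
 57  11111000100→1 (1)
 58  11110001001→1 (1)

01101111100011100110101100001110110101001110001000011010111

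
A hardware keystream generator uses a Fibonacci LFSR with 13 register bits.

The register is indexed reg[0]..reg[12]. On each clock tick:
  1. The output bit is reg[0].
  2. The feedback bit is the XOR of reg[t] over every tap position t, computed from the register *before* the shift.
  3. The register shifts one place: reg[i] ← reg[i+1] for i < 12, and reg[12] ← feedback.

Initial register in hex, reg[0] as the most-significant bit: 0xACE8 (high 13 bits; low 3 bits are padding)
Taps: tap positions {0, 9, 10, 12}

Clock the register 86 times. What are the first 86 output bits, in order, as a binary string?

tick  register→output (feedback)
  0  1010110011101→1 (0)
  1  0101100111010→0 (1)
  2  1011001110101→1 (1)
  3  0110011101011→0 (0)
  4  1100111010110→1 (0)
  5  1001110101100→1 (1)
  6  0011101011001→0 (0)
  7  0111010110010→0 (0)
  8  1110101100100→1 (0)
  9  1101011001000→1 (0)
 10  1010110010000→1 (1)
 11  0101100100001→0 (1)
 12  1011001000011→1 (0)
 13  0110010000110→0 (1)
 14  1100100001101→1 (0)
 15  1001000011010→1 (0)
 16  0010000110100→0 (1)
 17  0100001101001→0 (0)
 18  1000011010010→1 (1)
 19  0000110100101→0 (0)
 20  0001101001010→0 (1)
 21  0011010010101→0 (0)
 22  0110100101010→0 (1)
 23  1101001010101→1 (1)
 24  1010010101011→1 (1)
 25  0100101010111→0 (0)
 26  1001010101110→1 (1)
 27  0010101011101→0 (1)
 28  0101010111011→0 (0)
 29  1010101110110→1 (0)
 30  0101011101100→0 (0)
 31  1010111011000→1 (0)
 32  0101110110000→0 (0)
 33  1011101100000→1 (1)
 34  0111011000001→0 (1)
 35  1110110000011→1 (0)
 36  1101100000110→1 (0)
 37  1011000001100→1 (1)
 38  0110000011001→0 (0)
 39  1100000110010→1 (1)
 40  1000001100101→1 (1)
 41  0000011001011→0 (0)
 42  0000110010110→0 (1)
 43  0001100101101→0 (1)
 44  0011001011011→0 (0)
 45  0110010110110→0 (1)
 46  1100101101101→1 (0)
 47  1001011011010→1 (0)
 48  0010110110100→0 (1)
 49  0101101101001→0 (0)
 50  1011011010010→1 (1)
 51  0110110100101→0 (0)
 52  1101101001010→1 (0)
 53  1011010010100→1 (0)
 54  0110100101000→0 (1)
 55  1101001010001→1 (0)
 56  1010010100010→1 (1)
 57  0100101000101→0 (0)
 58  1001010001010→1 (0)
 59  0010100010100→0 (1)
 60  0101000101001→0 (0)
 61  1010001010010→1 (1)
 62  0100010100101→0 (0)
 63  1000101001010→1 (0)
 64  0001010010100→0 (1)
 65  0010100101001→0 (0)
 66  0101001010010→0 (0)
 67  1010010100100→1 (0)
 68  0100101001000→0 (1)
 69  1001010010001→1 (0)
 70  0010100100010→0 (0)
 71  0101001000100→0 (1)
 72  1010010001001→1 (1)
 73  0100100010011→0 (1)
 74  1001000100111→1 (1)
 75  0010001001111→0 (1)
 76  0100010011111→0 (1)
 77  1000100111111→1 (0)
 78  0001001111110→0 (0)
 79  0010011111100→0 (0)
 80  0100111111000→0 (1)
 81  1001111110001→1 (0)
 82  0011111100010→0 (0)
 83  0111111000100→0 (1)
 84  1111110001001→1 (1)
 85  1111100010011→1 (0)

10101100111010110010000110100101010111011000001100101101101001010001010010100100010011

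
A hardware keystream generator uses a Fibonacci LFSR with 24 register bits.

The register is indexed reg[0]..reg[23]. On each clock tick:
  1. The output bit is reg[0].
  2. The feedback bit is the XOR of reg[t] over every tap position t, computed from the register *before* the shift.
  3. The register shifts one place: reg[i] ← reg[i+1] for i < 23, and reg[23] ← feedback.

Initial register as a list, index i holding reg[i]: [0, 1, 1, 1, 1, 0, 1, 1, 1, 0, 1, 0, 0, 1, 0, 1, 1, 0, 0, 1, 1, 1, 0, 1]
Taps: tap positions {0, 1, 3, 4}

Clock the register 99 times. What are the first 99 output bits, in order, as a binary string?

tick  register→output (feedback)
  0  011110111010010110011101→0 (1)
  1  111101110100101100111011→1 (1)
  2  111011101001011001110111→1 (1)
  3  110111010010110011101111→1 (0)
  4  101110100101100111011110→1 (1)
  5  011101001011001110111101→0 (0)
  6  111010010110011101111010→1 (1)
  7  110100101100111011110101→1 (1)
  8  101001011001110111101011→1 (1)
  9  010010110011101111010111→0 (0)
 10  100101100111011110101110→1 (0)
 11  001011001110111101011100→0 (1)
 12  010110011101111010111001→0 (1)
 13  101100111011110101110011→1 (0)
 14  011001110111101011100110→0 (1)
 15  110011101111010111001101→1 (1)
 16  100111011110101110011011→1 (1)
 17  001110111101011100110111→0 (0)
 18  011101111010111001101110→0 (0)
 19  111011110101110011011100→1 (1)
 20  110111101011100110111001→1 (0)
 21  101111010111001101110010→1 (1)
 22  011110101110011011100101→0 (1)
 23  111101011100110111001011→1 (1)
 24  111010111001101110010111→1 (1)
 25  110101110011011100101111→1 (1)
 26  101011100110111001011111→1 (0)
 27  010111001101110010111110→0 (1)
 28  101110011011100101111101→1 (1)
 29  011100110111001011111011→0 (0)
 30  111001101110010111110110→1 (0)
 31  110011011100101111101100→1 (1)
 32  100110111001011111011001→1 (1)
 33  001101110010111110110011→0 (1)
 34  011011100101111101100111→0 (0)
 35  110111001011111011001110→1 (0)
 36  101110010111110110011100→1 (1)
 37  011100101111101100111001→0 (0)
 38  111001011111011001110010→1 (0)
 39  110010111110110011100100→1 (1)
 40  100101111101100111001001→1 (0)
 41  001011111011001110010010→0 (1)
 42  010111110110011100100101→0 (1)
 43  101111101100111001001011→1 (1)
 44  011111011001110010010111→0 (1)
 45  111110110011100100101111→1 (0)
 46  111101100111001001011110→1 (1)
 47  111011001110010010111101→1 (1)
 48  110110011100100101111011→1 (0)
 49  101100111001001011110110→1 (0)
 50  011001110010010111101100→0 (1)
 51  110011100100101111011001→1 (1)
 52  100111001001011110110011→1 (1)
 53  001110010010111101100111→0 (0)
 54  011100100101111011001110→0 (0)
 55  111001001011110110011100→1 (0)
 56  110010010111101100111000→1 (1)
 57  100100101111011001110001→1 (0)
 58  001001011110110011100010→0 (0)
 59  010010111101100111000100→0 (0)
 60  100101111011001110001000→1 (0)
 61  001011110110011100010000→0 (1)
 62  010111101100111000100001→0 (1)
 63  101111011001110001000011→1 (1)
 64  011110110011100010000111→0 (1)
 65  111101100111000100001111→1 (1)
 66  111011001110001000011111→1 (1)
 67  110110011100010000111111→1 (0)
 68  101100111000100001111110→1 (0)
 69  011001110001000011111100→0 (1)
 70  110011100010000111111001→1 (1)
 71  100111000100001111110011→1 (1)
 72  001110001000011111100111→0 (0)
 73  011100010000111111001110→0 (0)
 74  111000100001111110011100→1 (0)
 75  110001000011111100111000→1 (0)
 76  100010000111111001110000→1 (0)
 77  000100001111110011100000→0 (1)
 78  001000011111100111000001→0 (0)
 79  010000111111001110000010→0 (1)
 80  100001111110011100000101→1 (1)
 81  000011111100111000001011→0 (1)
 82  000111111001110000010111→0 (0)
 83  001111110011100000101110→0 (0)
 84  011111100111000001011100→0 (1)
 85  111111001110000010111001→1 (0)
 86  111110011100000101110010→1 (0)
 87  111100111000001011100100→1 (1)
 88  111001110000010111001001→1 (0)
 89  110011100000101110010010→1 (1)
 90  100111000001011100100101→1 (1)
 91  001110000010111001001011→0 (0)
 92  011100000101110010010110→0 (0)
 93  111000001011100100101100→1 (0)
 94  110000010111001001011000→1 (0)
 95  100000101110010010110000→1 (1)
 96  000001011100100101100001→0 (0)
 97  000010111001001011000010→0 (1)
 98  000101110010010110000101→0 (1)

011110111010010110011101111010111001101110010111110110011100100101111011001110001000011111100111000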